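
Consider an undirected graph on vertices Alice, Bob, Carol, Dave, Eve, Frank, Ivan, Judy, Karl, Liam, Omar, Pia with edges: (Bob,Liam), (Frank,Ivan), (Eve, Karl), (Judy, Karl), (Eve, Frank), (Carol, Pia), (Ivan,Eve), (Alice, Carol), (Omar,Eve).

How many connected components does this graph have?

From Alice: component {Alice, Carol, Pia}.
From Bob: component {Bob, Liam}.
From Dave: component {Dave}.
From Eve: component {Eve, Frank, Ivan, Judy, Karl, Omar}.
That's 4 components.

4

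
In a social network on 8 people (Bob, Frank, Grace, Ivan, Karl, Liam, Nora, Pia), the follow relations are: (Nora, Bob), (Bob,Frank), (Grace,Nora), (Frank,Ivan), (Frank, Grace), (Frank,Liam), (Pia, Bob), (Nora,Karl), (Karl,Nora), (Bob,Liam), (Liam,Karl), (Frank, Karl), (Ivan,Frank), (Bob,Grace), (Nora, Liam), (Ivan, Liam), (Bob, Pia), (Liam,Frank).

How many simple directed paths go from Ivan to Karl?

Ivan→Frank→Grace→Nora→Bob→Liam→Karl
Ivan→Frank→Grace→Nora→Karl
Ivan→Frank→Grace→Nora→Liam→Karl
Ivan→Frank→Karl
Ivan→Frank→Liam→Karl
Ivan→Liam→Frank→Grace→Nora→Karl
Ivan→Liam→Frank→Karl
Ivan→Liam→Karl

8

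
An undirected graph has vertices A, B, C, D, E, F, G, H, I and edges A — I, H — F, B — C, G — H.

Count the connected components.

From A: component {A, I}.
From B: component {B, C}.
From D: component {D}.
From E: component {E}.
From F: component {F, G, H}.
That's 5 components.

5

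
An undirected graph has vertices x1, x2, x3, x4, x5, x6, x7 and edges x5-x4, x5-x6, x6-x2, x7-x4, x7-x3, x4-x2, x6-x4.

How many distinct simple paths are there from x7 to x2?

x7–x4–x2
x7–x4–x5–x6–x2
x7–x4–x6–x2

3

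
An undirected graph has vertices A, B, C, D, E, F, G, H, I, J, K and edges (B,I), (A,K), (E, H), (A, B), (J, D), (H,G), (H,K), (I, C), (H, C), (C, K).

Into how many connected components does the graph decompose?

From A: component {A, B, C, E, G, H, I, K}.
From D: component {D, J}.
From F: component {F}.
That's 3 components.

3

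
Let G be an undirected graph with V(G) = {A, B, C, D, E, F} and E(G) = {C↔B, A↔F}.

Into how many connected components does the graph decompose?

From A: component {A, F}.
From B: component {B, C}.
From D: component {D}.
From E: component {E}.
That's 4 components.

4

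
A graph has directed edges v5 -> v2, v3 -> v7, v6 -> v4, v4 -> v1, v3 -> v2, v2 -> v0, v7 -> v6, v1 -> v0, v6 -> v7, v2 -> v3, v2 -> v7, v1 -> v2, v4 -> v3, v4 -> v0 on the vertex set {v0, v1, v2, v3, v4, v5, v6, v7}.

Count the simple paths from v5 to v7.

2

v5→v2→v3→v7
v5→v2→v7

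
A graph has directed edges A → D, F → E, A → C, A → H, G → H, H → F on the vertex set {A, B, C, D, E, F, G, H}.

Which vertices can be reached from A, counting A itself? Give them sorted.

A, C, D, E, F, H

Start at A.
Its neighbours: C, D, H.
Then their neighbours: F.
Then next layer: E.
Nothing further is reachable.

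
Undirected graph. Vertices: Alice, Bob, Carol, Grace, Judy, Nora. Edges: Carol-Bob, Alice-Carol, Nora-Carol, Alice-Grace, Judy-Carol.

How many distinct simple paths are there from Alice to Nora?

Alice–Carol–Nora

1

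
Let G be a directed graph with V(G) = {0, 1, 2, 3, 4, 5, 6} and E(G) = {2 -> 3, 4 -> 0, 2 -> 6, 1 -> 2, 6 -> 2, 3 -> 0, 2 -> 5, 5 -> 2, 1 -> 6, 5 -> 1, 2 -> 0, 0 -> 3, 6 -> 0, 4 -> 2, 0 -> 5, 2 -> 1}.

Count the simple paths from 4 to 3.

4→0→3
4→0→5→1→2→3
4→0→5→1→6→2→3
4→0→5→2→3
4→2→0→3
4→2→1→6→0→3
4→2→3
4→2→5→1→6→0→3
4→2→6→0→3

9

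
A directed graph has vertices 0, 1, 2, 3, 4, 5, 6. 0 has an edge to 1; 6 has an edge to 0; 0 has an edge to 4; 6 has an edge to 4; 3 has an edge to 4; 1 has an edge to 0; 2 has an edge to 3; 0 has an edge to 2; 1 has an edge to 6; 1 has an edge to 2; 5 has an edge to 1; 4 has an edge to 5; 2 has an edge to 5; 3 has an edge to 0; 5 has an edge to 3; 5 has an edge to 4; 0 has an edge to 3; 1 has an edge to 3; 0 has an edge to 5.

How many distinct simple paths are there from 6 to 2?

6→0→1→2
6→0→2
6→0→3→4→5→1→2
6→0→4→5→1→2
6→0→5→1→2
6→4→5→1→0→2
6→4→5→1→2
6→4→5→1→3→0→2
6→4→5→3→0→1→2
6→4→5→3→0→2

10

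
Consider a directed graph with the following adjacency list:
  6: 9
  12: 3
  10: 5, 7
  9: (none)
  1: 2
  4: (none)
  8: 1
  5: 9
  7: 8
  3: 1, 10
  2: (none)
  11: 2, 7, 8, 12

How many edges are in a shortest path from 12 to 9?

Distance 0: 12.
Distance 1: 3.
Distance 2: 1, 10.
Distance 3: 2, 5, 7.
Distance 4: 8, 9 — contains 9.

4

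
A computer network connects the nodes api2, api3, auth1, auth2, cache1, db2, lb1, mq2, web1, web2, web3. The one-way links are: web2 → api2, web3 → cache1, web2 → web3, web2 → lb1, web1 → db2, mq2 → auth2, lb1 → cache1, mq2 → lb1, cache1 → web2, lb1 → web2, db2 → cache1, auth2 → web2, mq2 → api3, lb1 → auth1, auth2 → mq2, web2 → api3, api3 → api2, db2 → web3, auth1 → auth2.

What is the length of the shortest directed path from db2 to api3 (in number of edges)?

3

Distance 0: db2.
Distance 1: cache1, web3.
Distance 2: web2.
Distance 3: api2, api3, lb1 — contains api3.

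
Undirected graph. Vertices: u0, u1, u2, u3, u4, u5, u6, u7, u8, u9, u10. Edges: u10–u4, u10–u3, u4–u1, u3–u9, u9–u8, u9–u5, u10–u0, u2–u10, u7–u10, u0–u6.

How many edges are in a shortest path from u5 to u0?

4

Distance 0: u5.
Distance 1: u9.
Distance 2: u3, u8.
Distance 3: u10.
Distance 4: u0, u2, u4, u7 — contains u0.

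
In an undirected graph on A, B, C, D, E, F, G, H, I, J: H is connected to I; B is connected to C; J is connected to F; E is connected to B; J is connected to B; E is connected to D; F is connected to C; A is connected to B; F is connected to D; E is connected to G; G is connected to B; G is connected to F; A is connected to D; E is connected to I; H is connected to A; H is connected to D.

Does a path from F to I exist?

Yes

Explore from F.
Distance 1: reach C, D, G, J.
Distance 2: reach A, B, E, H.
Distance 3: reach I.
Found I.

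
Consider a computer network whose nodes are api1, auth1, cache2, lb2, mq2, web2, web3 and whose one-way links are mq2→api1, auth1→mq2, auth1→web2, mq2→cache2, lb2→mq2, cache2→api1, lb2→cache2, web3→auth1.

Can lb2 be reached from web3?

Explore from web3.
Distance 1: reach auth1.
Distance 2: reach mq2, web2.
Distance 3: reach api1, cache2.
The search from web3 is exhausted; no directed path reaches lb2.

No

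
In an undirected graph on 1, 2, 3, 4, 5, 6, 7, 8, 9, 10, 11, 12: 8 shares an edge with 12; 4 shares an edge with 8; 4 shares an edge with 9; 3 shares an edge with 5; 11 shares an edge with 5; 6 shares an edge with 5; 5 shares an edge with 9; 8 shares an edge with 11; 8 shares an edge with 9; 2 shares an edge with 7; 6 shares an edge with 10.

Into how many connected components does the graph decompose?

3

From 1: component {1}.
From 2: component {2, 7}.
From 3: component {3, 4, 5, 6, 8, 9, 10, 11, 12}.
That's 3 components.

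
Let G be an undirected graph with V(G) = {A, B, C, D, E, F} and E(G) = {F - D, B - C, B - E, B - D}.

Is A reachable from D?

Explore from D.
Distance 1: reach B, F.
Distance 2: reach C, E.
The search is exhausted without reaching A; it lies in a different component.

No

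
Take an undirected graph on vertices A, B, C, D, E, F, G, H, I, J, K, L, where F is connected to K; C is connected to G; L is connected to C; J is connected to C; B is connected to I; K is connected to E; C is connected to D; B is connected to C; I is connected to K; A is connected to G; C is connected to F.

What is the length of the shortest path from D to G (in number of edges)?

Distance 0: D.
Distance 1: C.
Distance 2: B, F, G, J, L — contains G.

2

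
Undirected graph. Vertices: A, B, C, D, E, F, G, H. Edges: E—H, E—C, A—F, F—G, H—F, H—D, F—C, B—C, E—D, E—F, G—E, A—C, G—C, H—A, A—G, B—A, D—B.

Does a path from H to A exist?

Explore from H.
Distance 1: reach A, D, E, F.
Found A.

Yes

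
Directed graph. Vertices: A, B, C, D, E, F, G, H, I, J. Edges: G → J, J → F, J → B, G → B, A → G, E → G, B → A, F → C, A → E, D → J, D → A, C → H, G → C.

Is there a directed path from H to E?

H has no outgoing edges, so nothing is reachable from it.

No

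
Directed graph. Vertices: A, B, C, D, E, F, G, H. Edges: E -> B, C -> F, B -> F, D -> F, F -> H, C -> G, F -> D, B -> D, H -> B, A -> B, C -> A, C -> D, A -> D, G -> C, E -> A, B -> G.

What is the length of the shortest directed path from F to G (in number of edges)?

Distance 0: F.
Distance 1: D, H.
Distance 2: B.
Distance 3: G — contains G.

3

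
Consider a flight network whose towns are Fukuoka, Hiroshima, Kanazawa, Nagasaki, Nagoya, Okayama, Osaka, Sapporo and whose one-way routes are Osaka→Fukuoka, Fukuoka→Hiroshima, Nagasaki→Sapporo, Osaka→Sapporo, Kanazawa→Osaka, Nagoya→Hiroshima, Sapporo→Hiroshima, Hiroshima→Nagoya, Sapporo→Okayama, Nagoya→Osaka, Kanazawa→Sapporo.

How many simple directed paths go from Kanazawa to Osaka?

2

Kanazawa→Osaka
Kanazawa→Sapporo→Hiroshima→Nagoya→Osaka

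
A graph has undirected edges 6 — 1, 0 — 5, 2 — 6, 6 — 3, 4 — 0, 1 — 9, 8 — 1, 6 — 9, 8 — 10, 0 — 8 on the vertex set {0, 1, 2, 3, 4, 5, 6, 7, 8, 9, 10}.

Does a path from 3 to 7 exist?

No

Explore from 3.
Distance 1: reach 6.
Distance 2: reach 1, 2, 9.
Distance 3: reach 8.
Distance 4: reach 0, 10.
Distance 5: reach 4, 5.
The search is exhausted without reaching 7; it lies in a different component.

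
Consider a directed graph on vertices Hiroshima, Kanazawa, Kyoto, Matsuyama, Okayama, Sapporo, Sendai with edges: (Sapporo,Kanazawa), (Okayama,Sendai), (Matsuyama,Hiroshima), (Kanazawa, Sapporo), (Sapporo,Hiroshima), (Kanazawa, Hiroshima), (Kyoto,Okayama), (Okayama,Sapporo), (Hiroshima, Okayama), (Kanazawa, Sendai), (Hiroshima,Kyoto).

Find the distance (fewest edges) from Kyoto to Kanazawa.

Distance 0: Kyoto.
Distance 1: Okayama.
Distance 2: Sapporo, Sendai.
Distance 3: Hiroshima, Kanazawa — contains Kanazawa.

3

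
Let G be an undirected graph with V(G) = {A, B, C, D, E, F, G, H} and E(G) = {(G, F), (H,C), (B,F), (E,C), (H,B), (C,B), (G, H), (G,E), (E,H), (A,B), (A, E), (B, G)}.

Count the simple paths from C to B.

C–B
C–E–A–B
C–E–G–B
C–E–G–F–B
C–E–G–H–B
C–E–H–B
C–E–H–G–B
C–E–H–G–F–B
C–H–B
C–H–E–A–B
C–H–E–G–B
C–H–E–G–F–B
C–H–G–B
C–H–G–E–A–B
C–H–G–F–B

15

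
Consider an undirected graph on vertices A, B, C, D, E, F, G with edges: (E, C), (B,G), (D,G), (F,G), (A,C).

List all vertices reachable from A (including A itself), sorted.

Start at A.
Its neighbours: C.
Then their neighbours: E.
Nothing further is reachable.

A, C, E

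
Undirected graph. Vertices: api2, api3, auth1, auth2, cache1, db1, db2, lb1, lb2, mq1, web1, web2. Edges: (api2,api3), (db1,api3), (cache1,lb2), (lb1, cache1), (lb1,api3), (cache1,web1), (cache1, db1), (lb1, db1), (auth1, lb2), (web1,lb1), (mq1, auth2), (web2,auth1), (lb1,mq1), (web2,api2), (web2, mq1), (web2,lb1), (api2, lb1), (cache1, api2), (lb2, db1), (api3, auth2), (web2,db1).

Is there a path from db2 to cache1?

No

db2 has no edges, so nothing is reachable from it.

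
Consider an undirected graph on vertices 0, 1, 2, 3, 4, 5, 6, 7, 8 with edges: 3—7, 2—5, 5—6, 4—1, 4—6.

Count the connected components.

4

From 0: component {0}.
From 1: component {1, 2, 4, 5, 6}.
From 3: component {3, 7}.
From 8: component {8}.
That's 4 components.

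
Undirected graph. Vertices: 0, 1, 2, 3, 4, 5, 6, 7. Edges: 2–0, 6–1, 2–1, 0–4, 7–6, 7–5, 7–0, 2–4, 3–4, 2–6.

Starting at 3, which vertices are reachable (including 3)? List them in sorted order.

0, 1, 2, 3, 4, 5, 6, 7

Start at 3.
Its neighbours: 4.
Then their neighbours: 0, 2.
Then next layer: 1, 6, 7.
Then next layer: 5.
Every vertex is now reached.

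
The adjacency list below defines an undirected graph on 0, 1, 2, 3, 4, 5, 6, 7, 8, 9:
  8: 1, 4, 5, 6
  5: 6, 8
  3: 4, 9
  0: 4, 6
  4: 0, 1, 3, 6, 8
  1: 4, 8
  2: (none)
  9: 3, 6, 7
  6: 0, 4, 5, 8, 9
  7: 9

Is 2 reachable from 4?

Explore from 4.
Distance 1: reach 0, 1, 3, 6, 8.
Distance 2: reach 5, 9.
Distance 3: reach 7.
The search is exhausted without reaching 2; it lies in a different component.

No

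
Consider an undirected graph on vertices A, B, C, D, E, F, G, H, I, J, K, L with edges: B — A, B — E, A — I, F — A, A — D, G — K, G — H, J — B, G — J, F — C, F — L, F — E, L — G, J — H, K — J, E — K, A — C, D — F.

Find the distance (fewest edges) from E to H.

3

Distance 0: E.
Distance 1: B, F, K.
Distance 2: A, C, D, G, J, L.
Distance 3: H, I — contains H.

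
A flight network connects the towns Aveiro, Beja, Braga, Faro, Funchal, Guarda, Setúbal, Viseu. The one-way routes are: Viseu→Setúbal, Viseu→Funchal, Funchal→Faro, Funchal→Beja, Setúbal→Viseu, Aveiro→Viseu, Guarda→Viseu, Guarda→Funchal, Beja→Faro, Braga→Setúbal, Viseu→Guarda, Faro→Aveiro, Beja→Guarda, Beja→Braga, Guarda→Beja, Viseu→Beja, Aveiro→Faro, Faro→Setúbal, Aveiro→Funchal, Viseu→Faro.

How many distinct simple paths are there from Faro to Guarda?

8

Faro→Aveiro→Funchal→Beja→Braga→Setúbal→Viseu→Guarda
Faro→Aveiro→Funchal→Beja→Guarda
Faro→Aveiro→Viseu→Beja→Guarda
Faro→Aveiro→Viseu→Funchal→Beja→Guarda
Faro→Aveiro→Viseu→Guarda
Faro→Setúbal→Viseu→Beja→Guarda
Faro→Setúbal→Viseu→Funchal→Beja→Guarda
Faro→Setúbal→Viseu→Guarda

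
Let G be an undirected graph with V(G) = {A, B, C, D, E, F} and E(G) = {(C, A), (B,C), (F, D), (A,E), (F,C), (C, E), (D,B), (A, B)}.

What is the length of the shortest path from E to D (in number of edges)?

Distance 0: E.
Distance 1: A, C.
Distance 2: B, F.
Distance 3: D — contains D.

3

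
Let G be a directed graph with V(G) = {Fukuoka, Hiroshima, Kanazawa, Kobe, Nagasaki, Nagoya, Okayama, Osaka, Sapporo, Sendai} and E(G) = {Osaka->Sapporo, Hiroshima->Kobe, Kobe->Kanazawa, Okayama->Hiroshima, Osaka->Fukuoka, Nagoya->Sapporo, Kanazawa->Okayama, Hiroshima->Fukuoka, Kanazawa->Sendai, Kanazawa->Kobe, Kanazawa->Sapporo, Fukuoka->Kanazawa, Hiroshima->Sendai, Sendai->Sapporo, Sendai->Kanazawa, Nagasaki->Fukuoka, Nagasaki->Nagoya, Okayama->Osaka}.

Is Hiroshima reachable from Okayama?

Explore from Okayama.
Distance 1: reach Hiroshima, Osaka.
Found Hiroshima.

Yes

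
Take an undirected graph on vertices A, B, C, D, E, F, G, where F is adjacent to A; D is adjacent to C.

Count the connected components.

From A: component {A, F}.
From B: component {B}.
From C: component {C, D}.
From E: component {E}.
From G: component {G}.
That's 5 components.

5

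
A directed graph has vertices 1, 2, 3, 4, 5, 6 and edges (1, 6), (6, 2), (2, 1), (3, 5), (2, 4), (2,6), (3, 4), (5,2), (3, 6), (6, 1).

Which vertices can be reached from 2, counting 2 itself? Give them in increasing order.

Start at 2.
Its neighbours: 1, 4, 6.
Nothing further is reachable.

1, 2, 4, 6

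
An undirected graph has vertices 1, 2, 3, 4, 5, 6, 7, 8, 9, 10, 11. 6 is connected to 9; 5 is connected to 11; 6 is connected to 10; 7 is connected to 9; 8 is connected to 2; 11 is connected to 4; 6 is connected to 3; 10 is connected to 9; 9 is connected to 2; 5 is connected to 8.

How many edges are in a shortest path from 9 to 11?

4

Distance 0: 9.
Distance 1: 2, 6, 7, 10.
Distance 2: 3, 8.
Distance 3: 5.
Distance 4: 11 — contains 11.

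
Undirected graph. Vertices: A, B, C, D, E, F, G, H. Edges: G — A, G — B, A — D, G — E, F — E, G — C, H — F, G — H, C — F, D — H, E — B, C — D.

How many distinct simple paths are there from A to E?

A–D–C–F–E
A–D–C–F–H–G–B–E
A–D–C–F–H–G–E
A–D–C–G–B–E
A–D–C–G–E
A–D–C–G–H–F–E
A–D–H–F–C–G–B–E
A–D–H–F–C–G–E
... and 10 more.

18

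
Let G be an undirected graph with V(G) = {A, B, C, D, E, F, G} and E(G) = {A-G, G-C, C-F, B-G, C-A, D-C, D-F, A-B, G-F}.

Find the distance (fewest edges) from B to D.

3

Distance 0: B.
Distance 1: A, G.
Distance 2: C, F.
Distance 3: D — contains D.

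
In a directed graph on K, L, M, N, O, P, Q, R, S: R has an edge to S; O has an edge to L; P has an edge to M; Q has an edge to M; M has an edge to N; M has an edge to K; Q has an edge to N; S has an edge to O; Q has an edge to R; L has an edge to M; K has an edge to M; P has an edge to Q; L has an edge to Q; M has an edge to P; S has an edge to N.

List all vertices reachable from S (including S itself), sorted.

Start at S.
Its neighbours: N, O.
Then their neighbours: L.
Then next layer: M, Q.
Then next layer: K, P, R.
Every vertex is now reached.

K, L, M, N, O, P, Q, R, S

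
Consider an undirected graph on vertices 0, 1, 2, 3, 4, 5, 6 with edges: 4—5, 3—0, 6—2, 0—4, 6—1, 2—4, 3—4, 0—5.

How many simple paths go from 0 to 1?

0–3–4–2–6–1
0–4–2–6–1
0–5–4–2–6–1

3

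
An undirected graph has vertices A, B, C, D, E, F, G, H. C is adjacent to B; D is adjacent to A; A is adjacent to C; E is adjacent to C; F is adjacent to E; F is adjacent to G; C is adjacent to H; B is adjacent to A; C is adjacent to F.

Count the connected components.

From A: component {A, B, C, D, E, F, G, H}.
That's 1 component.

1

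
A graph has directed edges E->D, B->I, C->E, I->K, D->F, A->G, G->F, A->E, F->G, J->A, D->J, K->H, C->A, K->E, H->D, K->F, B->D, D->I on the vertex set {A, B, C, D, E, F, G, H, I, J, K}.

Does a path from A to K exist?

Explore from A.
Distance 1: reach E, G.
Distance 2: reach D, F.
Distance 3: reach I, J.
Distance 4: reach K.
Found K.

Yes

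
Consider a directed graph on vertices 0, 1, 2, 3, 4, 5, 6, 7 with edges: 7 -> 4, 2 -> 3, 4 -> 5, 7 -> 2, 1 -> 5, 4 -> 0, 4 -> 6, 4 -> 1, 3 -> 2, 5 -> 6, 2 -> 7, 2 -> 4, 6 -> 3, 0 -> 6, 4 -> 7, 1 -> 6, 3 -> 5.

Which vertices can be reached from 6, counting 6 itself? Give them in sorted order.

0, 1, 2, 3, 4, 5, 6, 7

Start at 6.
Its neighbours: 3.
Then their neighbours: 2, 5.
Then next layer: 4, 7.
Then next layer: 0, 1.
Every vertex is now reached.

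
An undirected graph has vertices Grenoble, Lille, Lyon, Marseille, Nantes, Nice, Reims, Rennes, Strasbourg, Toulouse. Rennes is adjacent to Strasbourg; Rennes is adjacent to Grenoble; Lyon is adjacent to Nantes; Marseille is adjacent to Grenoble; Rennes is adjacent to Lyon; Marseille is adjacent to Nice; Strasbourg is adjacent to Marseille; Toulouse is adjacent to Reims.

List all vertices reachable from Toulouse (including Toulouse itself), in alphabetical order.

Reims, Toulouse

Start at Toulouse.
Its neighbours: Reims.
Nothing further is reachable.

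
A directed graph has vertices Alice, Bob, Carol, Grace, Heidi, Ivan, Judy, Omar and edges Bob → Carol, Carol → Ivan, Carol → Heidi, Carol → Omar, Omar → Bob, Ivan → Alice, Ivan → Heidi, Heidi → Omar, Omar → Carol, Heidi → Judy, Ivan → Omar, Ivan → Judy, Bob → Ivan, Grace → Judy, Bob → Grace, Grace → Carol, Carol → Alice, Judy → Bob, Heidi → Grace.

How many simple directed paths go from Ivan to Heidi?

6

Ivan→Heidi
Ivan→Judy→Bob→Carol→Heidi
Ivan→Judy→Bob→Grace→Carol→Heidi
Ivan→Omar→Bob→Carol→Heidi
Ivan→Omar→Bob→Grace→Carol→Heidi
Ivan→Omar→Carol→Heidi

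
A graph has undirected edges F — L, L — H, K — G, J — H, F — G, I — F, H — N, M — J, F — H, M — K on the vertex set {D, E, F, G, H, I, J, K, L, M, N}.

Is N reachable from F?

Yes

Explore from F.
Distance 1: reach G, H, I, L.
Distance 2: reach J, K, N.
Found N.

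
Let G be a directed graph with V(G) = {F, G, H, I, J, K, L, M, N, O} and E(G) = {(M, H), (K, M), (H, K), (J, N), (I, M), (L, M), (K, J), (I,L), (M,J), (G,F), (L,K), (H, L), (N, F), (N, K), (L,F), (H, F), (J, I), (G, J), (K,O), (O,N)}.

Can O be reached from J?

Explore from J.
Distance 1: reach I, N.
Distance 2: reach F, K, L, M.
Distance 3: reach H, O.
Found O.

Yes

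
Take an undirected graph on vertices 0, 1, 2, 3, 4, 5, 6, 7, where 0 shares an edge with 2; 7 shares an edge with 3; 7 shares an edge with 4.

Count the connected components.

5

From 0: component {0, 2}.
From 1: component {1}.
From 3: component {3, 4, 7}.
From 5: component {5}.
From 6: component {6}.
That's 5 components.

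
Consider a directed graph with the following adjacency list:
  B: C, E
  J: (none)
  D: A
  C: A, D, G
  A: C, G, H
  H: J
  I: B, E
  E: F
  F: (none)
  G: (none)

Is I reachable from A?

No

Explore from A.
Distance 1: reach C, G, H.
Distance 2: reach D, J.
The search from A is exhausted; no directed path reaches I.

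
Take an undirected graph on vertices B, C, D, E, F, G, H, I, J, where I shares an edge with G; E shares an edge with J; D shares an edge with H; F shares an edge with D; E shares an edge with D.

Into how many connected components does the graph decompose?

From B: component {B}.
From C: component {C}.
From D: component {D, E, F, H, J}.
From G: component {G, I}.
That's 4 components.

4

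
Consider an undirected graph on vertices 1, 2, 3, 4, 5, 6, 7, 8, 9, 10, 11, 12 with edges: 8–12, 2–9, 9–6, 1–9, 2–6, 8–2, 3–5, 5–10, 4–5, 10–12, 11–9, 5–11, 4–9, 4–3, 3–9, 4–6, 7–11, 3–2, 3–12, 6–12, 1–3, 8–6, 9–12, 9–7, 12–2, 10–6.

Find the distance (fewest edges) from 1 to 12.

2

Distance 0: 1.
Distance 1: 3, 9.
Distance 2: 2, 4, 5, 6, 7, 11, 12 — contains 12.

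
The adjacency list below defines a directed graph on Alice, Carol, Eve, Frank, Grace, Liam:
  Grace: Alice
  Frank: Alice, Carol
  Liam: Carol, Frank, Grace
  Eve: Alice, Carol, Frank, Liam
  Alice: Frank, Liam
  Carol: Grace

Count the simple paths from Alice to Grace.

4

Alice→Frank→Carol→Grace
Alice→Liam→Carol→Grace
Alice→Liam→Frank→Carol→Grace
Alice→Liam→Grace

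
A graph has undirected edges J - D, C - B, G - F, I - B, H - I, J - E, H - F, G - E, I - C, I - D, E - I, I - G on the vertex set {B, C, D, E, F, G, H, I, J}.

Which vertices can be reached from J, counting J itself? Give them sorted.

Start at J.
Its neighbours: D, E.
Then their neighbours: G, I.
Then next layer: B, C, F, H.
Every vertex is now reached.

B, C, D, E, F, G, H, I, J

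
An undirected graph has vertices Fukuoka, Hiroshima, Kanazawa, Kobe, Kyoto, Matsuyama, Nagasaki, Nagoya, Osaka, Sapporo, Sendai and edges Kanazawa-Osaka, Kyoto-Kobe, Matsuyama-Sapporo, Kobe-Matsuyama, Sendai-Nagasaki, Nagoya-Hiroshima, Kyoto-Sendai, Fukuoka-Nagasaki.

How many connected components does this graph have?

From Fukuoka: component {Fukuoka, Kobe, Kyoto, Matsuyama, Nagasaki, Sapporo, Sendai}.
From Hiroshima: component {Hiroshima, Nagoya}.
From Kanazawa: component {Kanazawa, Osaka}.
That's 3 components.

3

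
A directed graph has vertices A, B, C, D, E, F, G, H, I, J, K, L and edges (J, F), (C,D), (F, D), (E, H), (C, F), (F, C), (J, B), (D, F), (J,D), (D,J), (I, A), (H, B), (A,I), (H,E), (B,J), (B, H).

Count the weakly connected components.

From A: component {A, I}.
From B: component {B, C, D, E, F, H, J}.
From G: component {G}.
From K: component {K}.
From L: component {L}.
That's 5 components.

5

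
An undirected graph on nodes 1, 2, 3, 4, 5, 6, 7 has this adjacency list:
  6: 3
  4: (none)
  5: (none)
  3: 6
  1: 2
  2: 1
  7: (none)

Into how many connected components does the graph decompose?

5

From 1: component {1, 2}.
From 3: component {3, 6}.
From 4: component {4}.
From 5: component {5}.
From 7: component {7}.
That's 5 components.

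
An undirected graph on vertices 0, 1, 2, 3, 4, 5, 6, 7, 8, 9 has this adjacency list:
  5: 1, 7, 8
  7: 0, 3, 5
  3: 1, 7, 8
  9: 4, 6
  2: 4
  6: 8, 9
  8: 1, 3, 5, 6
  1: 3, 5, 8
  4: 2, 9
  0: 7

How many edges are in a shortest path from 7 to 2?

6

Distance 0: 7.
Distance 1: 0, 3, 5.
Distance 2: 1, 8.
Distance 3: 6.
Distance 4: 9.
Distance 5: 4.
Distance 6: 2 — contains 2.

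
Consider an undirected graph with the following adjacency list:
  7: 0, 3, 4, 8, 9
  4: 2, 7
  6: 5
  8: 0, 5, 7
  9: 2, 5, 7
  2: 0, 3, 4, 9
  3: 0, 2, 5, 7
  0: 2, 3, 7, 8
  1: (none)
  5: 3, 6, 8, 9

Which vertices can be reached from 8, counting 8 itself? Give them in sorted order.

Start at 8.
Its neighbours: 0, 5, 7.
Then their neighbours: 2, 3, 4, 6, 9.
Nothing further is reachable.

0, 2, 3, 4, 5, 6, 7, 8, 9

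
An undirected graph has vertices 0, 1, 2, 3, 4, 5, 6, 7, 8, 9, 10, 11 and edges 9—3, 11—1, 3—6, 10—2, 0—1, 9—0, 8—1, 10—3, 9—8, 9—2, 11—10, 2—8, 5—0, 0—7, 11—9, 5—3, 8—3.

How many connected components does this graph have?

From 0: component {0, 1, 2, 3, 5, 6, 7, 8, 9, 10, 11}.
From 4: component {4}.
That's 2 components.

2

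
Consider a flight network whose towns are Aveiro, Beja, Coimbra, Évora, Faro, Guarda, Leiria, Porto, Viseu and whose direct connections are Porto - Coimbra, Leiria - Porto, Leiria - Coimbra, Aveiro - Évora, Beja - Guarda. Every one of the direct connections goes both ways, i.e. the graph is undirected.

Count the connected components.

From Aveiro: component {Aveiro, Évora}.
From Beja: component {Beja, Guarda}.
From Coimbra: component {Coimbra, Leiria, Porto}.
From Faro: component {Faro}.
From Viseu: component {Viseu}.
That's 5 components.

5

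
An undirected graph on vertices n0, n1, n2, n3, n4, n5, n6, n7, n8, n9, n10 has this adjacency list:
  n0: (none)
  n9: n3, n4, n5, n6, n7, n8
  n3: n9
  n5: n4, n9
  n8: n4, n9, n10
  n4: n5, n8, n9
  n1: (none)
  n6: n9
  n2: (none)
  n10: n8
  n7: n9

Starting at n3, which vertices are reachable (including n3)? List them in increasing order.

n3, n4, n5, n6, n7, n8, n9, n10

Start at n3.
Its neighbours: n9.
Then their neighbours: n4, n5, n6, n7, n8.
Then next layer: n10.
Nothing further is reachable.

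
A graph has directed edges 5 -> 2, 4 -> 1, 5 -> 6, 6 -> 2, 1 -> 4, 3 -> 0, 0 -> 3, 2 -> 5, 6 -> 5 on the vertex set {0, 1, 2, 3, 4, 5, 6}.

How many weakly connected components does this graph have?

3

From 0: component {0, 3}.
From 1: component {1, 4}.
From 2: component {2, 5, 6}.
That's 3 components.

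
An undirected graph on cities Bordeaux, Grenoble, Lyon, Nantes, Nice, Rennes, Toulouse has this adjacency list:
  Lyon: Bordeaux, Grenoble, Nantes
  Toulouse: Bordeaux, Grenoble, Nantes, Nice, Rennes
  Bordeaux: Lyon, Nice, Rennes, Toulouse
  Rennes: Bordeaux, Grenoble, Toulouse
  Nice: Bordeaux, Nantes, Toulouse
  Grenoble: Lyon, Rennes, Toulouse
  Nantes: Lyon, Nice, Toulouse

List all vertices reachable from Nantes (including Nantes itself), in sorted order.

Start at Nantes.
Its neighbours: Lyon, Nice, Toulouse.
Then their neighbours: Bordeaux, Grenoble, Rennes.
Every vertex is now reached.

Bordeaux, Grenoble, Lyon, Nantes, Nice, Rennes, Toulouse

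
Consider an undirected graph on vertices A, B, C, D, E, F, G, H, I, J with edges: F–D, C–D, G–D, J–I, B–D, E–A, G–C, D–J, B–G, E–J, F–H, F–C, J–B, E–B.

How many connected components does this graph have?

1

From A: component {A, B, C, D, E, F, G, H, I, J}.
That's 1 component.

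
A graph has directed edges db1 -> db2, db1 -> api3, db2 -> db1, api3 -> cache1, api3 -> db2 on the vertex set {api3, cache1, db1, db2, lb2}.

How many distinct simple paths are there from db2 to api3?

db2→db1→api3

1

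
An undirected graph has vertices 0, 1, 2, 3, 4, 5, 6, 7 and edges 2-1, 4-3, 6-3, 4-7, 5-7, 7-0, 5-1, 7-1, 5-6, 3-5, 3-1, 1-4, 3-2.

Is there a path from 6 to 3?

Yes

Explore from 6.
Distance 1: reach 3, 5.
Found 3.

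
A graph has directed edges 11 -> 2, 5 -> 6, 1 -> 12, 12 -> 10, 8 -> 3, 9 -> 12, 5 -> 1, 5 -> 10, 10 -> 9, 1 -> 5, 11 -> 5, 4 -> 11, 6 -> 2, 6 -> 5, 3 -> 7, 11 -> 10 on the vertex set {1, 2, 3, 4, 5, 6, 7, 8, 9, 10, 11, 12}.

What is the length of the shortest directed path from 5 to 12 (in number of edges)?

Distance 0: 5.
Distance 1: 1, 6, 10.
Distance 2: 2, 9, 12 — contains 12.

2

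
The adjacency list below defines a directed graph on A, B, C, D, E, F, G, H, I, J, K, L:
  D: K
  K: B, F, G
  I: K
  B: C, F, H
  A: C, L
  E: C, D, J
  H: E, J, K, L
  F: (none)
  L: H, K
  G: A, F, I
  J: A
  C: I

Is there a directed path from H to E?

Explore from H.
Distance 1: reach E, J, K, L.
Found E.

Yes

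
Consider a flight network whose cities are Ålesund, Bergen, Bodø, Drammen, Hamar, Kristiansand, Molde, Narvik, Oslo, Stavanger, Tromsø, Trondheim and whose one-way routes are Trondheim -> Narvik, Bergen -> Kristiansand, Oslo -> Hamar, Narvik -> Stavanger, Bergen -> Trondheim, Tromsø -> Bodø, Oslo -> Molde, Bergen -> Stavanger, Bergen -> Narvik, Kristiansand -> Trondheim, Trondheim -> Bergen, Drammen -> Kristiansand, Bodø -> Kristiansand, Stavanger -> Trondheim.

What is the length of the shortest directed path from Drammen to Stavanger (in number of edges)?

4

Distance 0: Drammen.
Distance 1: Kristiansand.
Distance 2: Trondheim.
Distance 3: Bergen, Narvik.
Distance 4: Stavanger — contains Stavanger.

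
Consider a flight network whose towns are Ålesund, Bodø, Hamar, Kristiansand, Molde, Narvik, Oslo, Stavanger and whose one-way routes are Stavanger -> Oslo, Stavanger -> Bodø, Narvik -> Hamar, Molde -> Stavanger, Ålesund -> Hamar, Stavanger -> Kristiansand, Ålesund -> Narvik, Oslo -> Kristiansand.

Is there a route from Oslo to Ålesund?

No

Explore from Oslo.
Distance 1: reach Kristiansand.
The search from Oslo is exhausted; no directed path reaches Ålesund.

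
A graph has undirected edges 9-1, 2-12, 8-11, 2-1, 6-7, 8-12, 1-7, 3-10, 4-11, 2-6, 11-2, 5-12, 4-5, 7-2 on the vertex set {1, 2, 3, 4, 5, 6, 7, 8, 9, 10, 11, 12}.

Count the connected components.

2

From 1: component {1, 2, 4, 5, 6, 7, 8, 9, 11, 12}.
From 3: component {3, 10}.
That's 2 components.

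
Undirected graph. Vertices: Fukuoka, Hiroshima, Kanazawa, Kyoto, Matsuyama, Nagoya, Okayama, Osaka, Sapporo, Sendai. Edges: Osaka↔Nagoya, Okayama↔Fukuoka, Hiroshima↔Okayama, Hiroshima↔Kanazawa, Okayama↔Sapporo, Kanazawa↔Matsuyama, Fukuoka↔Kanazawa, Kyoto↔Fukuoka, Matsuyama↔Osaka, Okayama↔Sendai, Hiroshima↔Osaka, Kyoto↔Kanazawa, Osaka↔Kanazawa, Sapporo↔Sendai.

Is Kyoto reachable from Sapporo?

Yes

Explore from Sapporo.
Distance 1: reach Okayama, Sendai.
Distance 2: reach Fukuoka, Hiroshima.
Distance 3: reach Kanazawa, Kyoto, Osaka.
Found Kyoto.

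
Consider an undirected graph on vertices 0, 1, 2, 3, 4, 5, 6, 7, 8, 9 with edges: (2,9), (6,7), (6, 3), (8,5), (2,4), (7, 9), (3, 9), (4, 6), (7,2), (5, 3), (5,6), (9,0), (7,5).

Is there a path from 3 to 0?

Explore from 3.
Distance 1: reach 5, 6, 9.
Distance 2: reach 0, 2, 4, 7, 8.
Found 0.

Yes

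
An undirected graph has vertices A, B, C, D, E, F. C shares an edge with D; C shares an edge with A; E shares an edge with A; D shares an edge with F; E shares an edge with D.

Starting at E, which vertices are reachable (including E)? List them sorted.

A, C, D, E, F

Start at E.
Its neighbours: A, D.
Then their neighbours: C, F.
Nothing further is reachable.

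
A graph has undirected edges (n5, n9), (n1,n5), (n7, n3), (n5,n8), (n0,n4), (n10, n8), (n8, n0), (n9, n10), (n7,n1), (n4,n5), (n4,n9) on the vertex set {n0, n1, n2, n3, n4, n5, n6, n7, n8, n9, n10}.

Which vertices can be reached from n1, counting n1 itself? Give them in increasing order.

n0, n1, n3, n4, n5, n7, n8, n9, n10

Start at n1.
Its neighbours: n5, n7.
Then their neighbours: n3, n4, n8, n9.
Then next layer: n0, n10.
Nothing further is reachable.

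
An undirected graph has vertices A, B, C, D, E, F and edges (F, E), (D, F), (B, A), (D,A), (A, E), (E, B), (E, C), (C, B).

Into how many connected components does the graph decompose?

From A: component {A, B, C, D, E, F}.
That's 1 component.

1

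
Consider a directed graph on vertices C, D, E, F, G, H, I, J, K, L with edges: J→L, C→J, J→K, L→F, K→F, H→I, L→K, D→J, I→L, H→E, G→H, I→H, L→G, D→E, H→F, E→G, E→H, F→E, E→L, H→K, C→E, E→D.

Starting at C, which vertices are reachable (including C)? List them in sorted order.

Start at C.
Its neighbours: E, J.
Then their neighbours: D, G, H, K, L.
Then next layer: F, I.
Every vertex is now reached.

C, D, E, F, G, H, I, J, K, L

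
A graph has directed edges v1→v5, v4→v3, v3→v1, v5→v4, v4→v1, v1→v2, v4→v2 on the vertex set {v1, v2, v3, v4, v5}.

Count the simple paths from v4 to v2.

v4→v1→v2
v4→v2
v4→v3→v1→v2

3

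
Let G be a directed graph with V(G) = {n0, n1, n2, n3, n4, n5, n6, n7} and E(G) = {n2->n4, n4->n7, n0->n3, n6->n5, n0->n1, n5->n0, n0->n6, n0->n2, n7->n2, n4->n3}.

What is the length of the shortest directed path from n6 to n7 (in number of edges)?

Distance 0: n6.
Distance 1: n5.
Distance 2: n0.
Distance 3: n1, n2, n3.
Distance 4: n4.
Distance 5: n7 — contains n7.

5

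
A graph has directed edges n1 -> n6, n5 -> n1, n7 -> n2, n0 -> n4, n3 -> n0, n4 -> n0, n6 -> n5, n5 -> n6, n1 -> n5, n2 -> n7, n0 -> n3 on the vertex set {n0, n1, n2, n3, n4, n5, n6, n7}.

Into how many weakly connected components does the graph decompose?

From n0: component {n0, n3, n4}.
From n1: component {n1, n5, n6}.
From n2: component {n2, n7}.
That's 3 components.

3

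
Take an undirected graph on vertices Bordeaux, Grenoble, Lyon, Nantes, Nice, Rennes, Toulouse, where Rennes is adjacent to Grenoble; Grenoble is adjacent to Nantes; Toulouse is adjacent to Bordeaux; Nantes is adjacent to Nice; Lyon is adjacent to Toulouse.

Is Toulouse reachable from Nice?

Explore from Nice.
Distance 1: reach Nantes.
Distance 2: reach Grenoble.
Distance 3: reach Rennes.
The search is exhausted without reaching Toulouse; it lies in a different component.

No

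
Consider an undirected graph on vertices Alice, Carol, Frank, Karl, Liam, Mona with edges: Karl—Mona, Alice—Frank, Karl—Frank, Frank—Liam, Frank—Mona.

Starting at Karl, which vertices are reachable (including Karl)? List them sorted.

Alice, Frank, Karl, Liam, Mona

Start at Karl.
Its neighbours: Frank, Mona.
Then their neighbours: Alice, Liam.
Nothing further is reachable.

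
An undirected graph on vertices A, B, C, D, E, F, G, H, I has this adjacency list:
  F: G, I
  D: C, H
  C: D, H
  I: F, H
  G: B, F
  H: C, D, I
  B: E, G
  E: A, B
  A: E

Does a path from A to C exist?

Explore from A.
Distance 1: reach E.
Distance 2: reach B.
Distance 3: reach G.
Distance 4: reach F.
Distance 5: reach I.
Distance 6: reach H.
Distance 7: reach C, D.
Found C.

Yes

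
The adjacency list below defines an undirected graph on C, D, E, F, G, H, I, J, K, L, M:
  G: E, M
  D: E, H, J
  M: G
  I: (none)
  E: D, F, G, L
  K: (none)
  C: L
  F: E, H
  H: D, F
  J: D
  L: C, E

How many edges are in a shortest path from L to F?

2

Distance 0: L.
Distance 1: C, E.
Distance 2: D, F, G — contains F.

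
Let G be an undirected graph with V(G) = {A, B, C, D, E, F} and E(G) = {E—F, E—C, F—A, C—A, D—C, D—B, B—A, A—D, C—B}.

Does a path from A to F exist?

Yes

Explore from A.
Distance 1: reach B, C, D, F.
Found F.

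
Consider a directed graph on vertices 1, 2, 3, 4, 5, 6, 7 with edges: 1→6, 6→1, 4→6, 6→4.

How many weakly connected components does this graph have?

5

From 1: component {1, 4, 6}.
From 2: component {2}.
From 3: component {3}.
From 5: component {5}.
From 7: component {7}.
That's 5 components.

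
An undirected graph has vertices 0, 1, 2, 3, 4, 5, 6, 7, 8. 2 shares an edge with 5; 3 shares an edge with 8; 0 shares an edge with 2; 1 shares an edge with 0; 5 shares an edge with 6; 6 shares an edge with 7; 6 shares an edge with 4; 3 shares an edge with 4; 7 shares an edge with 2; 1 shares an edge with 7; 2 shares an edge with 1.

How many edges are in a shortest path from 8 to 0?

Distance 0: 8.
Distance 1: 3.
Distance 2: 4.
Distance 3: 6.
Distance 4: 5, 7.
Distance 5: 1, 2.
Distance 6: 0 — contains 0.

6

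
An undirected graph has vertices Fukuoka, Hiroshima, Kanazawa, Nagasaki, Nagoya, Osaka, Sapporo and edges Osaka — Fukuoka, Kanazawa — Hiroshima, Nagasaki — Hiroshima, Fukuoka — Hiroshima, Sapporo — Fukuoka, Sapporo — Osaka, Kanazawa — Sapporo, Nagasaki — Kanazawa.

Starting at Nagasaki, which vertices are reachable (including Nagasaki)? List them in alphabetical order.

Start at Nagasaki.
Its neighbours: Hiroshima, Kanazawa.
Then their neighbours: Fukuoka, Sapporo.
Then next layer: Osaka.
Nothing further is reachable.

Fukuoka, Hiroshima, Kanazawa, Nagasaki, Osaka, Sapporo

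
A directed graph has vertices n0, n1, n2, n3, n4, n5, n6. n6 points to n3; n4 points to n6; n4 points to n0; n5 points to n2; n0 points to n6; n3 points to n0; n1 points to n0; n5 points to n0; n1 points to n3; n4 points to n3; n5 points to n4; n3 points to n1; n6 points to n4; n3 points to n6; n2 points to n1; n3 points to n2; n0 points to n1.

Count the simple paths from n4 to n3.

4

n4→n0→n1→n3
n4→n0→n6→n3
n4→n3
n4→n6→n3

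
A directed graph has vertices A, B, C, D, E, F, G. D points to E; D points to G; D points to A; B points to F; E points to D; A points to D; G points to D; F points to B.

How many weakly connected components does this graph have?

From A: component {A, D, E, G}.
From B: component {B, F}.
From C: component {C}.
That's 3 components.

3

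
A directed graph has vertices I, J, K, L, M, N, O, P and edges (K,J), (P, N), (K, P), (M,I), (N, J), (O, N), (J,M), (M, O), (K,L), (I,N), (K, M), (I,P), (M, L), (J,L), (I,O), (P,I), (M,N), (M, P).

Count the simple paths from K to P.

5

K→J→M→I→P
K→J→M→P
K→M→I→P
K→M→P
K→P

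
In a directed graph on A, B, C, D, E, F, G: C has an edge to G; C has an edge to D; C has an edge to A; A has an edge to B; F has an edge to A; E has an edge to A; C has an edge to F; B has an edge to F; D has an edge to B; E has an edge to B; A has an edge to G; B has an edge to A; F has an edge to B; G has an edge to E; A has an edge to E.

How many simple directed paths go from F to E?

F→A→E
F→A→G→E
F→B→A→E
F→B→A→G→E

4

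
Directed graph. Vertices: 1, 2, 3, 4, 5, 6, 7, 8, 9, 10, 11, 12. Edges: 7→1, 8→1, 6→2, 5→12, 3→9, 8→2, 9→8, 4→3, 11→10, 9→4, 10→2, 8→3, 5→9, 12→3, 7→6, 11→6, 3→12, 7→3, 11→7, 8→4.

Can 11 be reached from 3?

Explore from 3.
Distance 1: reach 9, 12.
Distance 2: reach 4, 8.
Distance 3: reach 1, 2.
The search from 3 is exhausted; no directed path reaches 11.

No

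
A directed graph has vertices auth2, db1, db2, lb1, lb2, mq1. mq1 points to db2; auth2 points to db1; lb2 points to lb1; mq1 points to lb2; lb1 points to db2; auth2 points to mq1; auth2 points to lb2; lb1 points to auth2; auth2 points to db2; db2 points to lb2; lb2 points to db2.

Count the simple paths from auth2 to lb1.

auth2→db2→lb2→lb1
auth2→lb2→lb1
auth2→mq1→db2→lb2→lb1
auth2→mq1→lb2→lb1

4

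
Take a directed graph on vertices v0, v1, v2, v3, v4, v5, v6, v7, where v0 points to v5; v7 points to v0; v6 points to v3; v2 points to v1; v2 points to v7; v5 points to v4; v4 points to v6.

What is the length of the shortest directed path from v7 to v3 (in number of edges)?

5

Distance 0: v7.
Distance 1: v0.
Distance 2: v5.
Distance 3: v4.
Distance 4: v6.
Distance 5: v3 — contains v3.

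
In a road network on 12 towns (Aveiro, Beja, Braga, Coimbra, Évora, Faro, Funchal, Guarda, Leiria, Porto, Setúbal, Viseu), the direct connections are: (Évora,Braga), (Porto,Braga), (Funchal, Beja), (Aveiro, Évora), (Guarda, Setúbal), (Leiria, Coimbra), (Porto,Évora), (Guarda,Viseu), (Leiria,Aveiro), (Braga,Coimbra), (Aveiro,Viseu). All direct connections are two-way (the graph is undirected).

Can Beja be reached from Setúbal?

Explore from Setúbal.
Distance 1: reach Guarda.
Distance 2: reach Viseu.
Distance 3: reach Aveiro.
Distance 4: reach Évora, Leiria.
Distance 5: reach Braga, Coimbra, Porto.
The search is exhausted without reaching Beja; it lies in a different component.

No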